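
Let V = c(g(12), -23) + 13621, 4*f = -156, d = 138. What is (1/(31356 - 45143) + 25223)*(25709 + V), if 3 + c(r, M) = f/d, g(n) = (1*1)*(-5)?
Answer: 314544465117750/317101 ≈ 9.9194e+8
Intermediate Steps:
f = -39 (f = (¼)*(-156) = -39)
g(n) = -5 (g(n) = 1*(-5) = -5)
c(r, M) = -151/46 (c(r, M) = -3 - 39/138 = -3 - 39*1/138 = -3 - 13/46 = -151/46)
V = 626415/46 (V = -151/46 + 13621 = 626415/46 ≈ 13618.)
(1/(31356 - 45143) + 25223)*(25709 + V) = (1/(31356 - 45143) + 25223)*(25709 + 626415/46) = (1/(-13787) + 25223)*(1809029/46) = (-1/13787 + 25223)*(1809029/46) = (347749500/13787)*(1809029/46) = 314544465117750/317101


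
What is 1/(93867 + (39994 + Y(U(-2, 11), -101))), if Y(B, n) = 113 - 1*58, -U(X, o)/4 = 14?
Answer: 1/133916 ≈ 7.4674e-6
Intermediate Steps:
U(X, o) = -56 (U(X, o) = -4*14 = -56)
Y(B, n) = 55 (Y(B, n) = 113 - 58 = 55)
1/(93867 + (39994 + Y(U(-2, 11), -101))) = 1/(93867 + (39994 + 55)) = 1/(93867 + 40049) = 1/133916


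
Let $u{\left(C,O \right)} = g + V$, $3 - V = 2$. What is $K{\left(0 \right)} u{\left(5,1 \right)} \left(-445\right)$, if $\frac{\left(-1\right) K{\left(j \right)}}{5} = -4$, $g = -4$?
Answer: $26700$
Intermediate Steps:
$V = 1$ ($V = 3 - 2 = 1$)
$K{\left(j \right)} = 20$ ($K{\left(j \right)} = \left(-5\right) \left(-4\right) = 20$)
$u{\left(C,O \right)} = -3$ ($u{\left(C,O \right)} = -4 + 1 = -3$)
$K{\left(0 \right)} u{\left(5,1 \right)} \left(-445\right) = 20 \left(-3\right) \left(-445\right) = \left(-60\right) \left(-445\right) = 26700$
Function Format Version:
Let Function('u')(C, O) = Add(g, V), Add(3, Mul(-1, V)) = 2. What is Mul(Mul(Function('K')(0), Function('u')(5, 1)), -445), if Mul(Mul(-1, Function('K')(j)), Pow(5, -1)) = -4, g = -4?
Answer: 26700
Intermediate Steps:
V = 1 (V = Add(3, Mul(-1, 2)) = Add(3, -2) = 1)
Function('K')(j) = 20 (Function('K')(j) = Mul(-5, -4) = 20)
Function('u')(C, O) = -3 (Function('u')(C, O) = Add(-4, 1) = -3)
Mul(Mul(Function('K')(0), Function('u')(5, 1)), -445) = Mul(Mul(20, -3), -445) = Mul(-60, -445) = 26700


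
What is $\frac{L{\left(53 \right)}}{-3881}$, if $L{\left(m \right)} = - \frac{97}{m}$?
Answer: $\frac{97}{205693} \approx 0.00047158$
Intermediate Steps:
$\frac{L{\left(53 \right)}}{-3881} = \frac{\left(-97\right) \frac{1}{53}}{-3881} = \left(-97\right) \frac{1}{53} \left(- \frac{1}{3881}\right) = \left(- \frac{97}{53}\right) \left(- \frac{1}{3881}\right) = \frac{97}{205693}$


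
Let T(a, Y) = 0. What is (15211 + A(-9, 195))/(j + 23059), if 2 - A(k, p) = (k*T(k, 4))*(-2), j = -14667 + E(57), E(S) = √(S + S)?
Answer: 63833748/35212775 - 15213*√114/70425550 ≈ 1.8105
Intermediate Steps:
E(S) = √2*√S (E(S) = √(2*S) = √2*√S)
j = -14667 + √114 (j = -14667 + √2*√57 = -14667 + √114 ≈ -14656.)
A(k, p) = 2 (A(k, p) = 2 - k*0*(-2) = 2 - 0*(-2) = 2 - 1*0 = 2 + 0 = 2)
(15211 + A(-9, 195))/(j + 23059) = (15211 + 2)/((-14667 + √114) + 23059) = 15213/(8392 + √114)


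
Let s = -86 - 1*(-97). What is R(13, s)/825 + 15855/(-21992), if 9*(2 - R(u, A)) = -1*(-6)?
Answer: -39153157/54430200 ≈ -0.71933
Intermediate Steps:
s = 11 (s = -86 + 97 = 11)
R(u, A) = 4/3 (R(u, A) = 2 - (-1)*(-6)/9 = 2 - 1/9*6 = 2 - 2/3 = 4/3)
R(13, s)/825 + 15855/(-21992) = (4/3)/825 + 15855/(-21992) = (4/3)*(1/825) + 15855*(-1/21992) = 4/2475 - 15855/21992 = -39153157/54430200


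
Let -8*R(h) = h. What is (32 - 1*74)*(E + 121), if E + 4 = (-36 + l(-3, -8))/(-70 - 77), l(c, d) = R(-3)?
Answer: -137877/28 ≈ -4924.2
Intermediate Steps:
R(h) = -h/8
l(c, d) = 3/8 (l(c, d) = -⅛*(-3) = 3/8)
E = -1473/392 (E = -4 + (-36 + 3/8)/(-70 - 77) = -4 - 285/8/(-147) = -4 - 285/8*(-1/147) = -4 + 95/392 = -1473/392 ≈ -3.7577)
(32 - 1*74)*(E + 121) = (32 - 1*74)*(-1473/392 + 121) = (32 - 74)*(45959/392) = -42*45959/392 = -137877/28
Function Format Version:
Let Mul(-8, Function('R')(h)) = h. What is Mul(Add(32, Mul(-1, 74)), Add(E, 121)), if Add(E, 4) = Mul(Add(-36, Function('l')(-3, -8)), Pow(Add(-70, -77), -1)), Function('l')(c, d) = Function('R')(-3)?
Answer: Rational(-137877, 28) ≈ -4924.2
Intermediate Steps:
Function('R')(h) = Mul(Rational(-1, 8), h)
Function('l')(c, d) = Rational(3, 8) (Function('l')(c, d) = Mul(Rational(-1, 8), -3) = Rational(3, 8))
E = Rational(-1473, 392) (E = Add(-4, Mul(Add(-36, Rational(3, 8)), Pow(Add(-70, -77), -1))) = Add(-4, Mul(Rational(-285, 8), Pow(-147, -1))) = Add(-4, Mul(Rational(-285, 8), Rational(-1, 147))) = Add(-4, Rational(95, 392)) = Rational(-1473, 392) ≈ -3.7577)
Mul(Add(32, Mul(-1, 74)), Add(E, 121)) = Mul(Add(32, Mul(-1, 74)), Add(Rational(-1473, 392), 121)) = Mul(Add(32, -74), Rational(45959, 392)) = Mul(-42, Rational(45959, 392)) = Rational(-137877, 28)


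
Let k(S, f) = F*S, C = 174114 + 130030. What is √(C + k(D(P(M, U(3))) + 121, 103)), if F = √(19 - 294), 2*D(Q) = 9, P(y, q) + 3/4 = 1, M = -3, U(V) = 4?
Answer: √(1216576 + 2510*I*√11)/2 ≈ 551.5 + 1.8869*I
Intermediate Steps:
P(y, q) = ¼ (P(y, q) = -¾ + 1 = ¼)
D(Q) = 9/2 (D(Q) = (½)*9 = 9/2)
C = 304144
F = 5*I*√11 (F = √(-275) = 5*I*√11 ≈ 16.583*I)
k(S, f) = 5*I*S*√11 (k(S, f) = (5*I*√11)*S = 5*I*S*√11)
√(C + k(D(P(M, U(3))) + 121, 103)) = √(304144 + 5*I*(9/2 + 121)*√11) = √(304144 + 5*I*(251/2)*√11) = √(304144 + 1255*I*√11/2)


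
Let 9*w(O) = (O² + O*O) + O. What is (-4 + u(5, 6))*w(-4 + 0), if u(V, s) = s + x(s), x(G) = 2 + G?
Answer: 280/9 ≈ 31.111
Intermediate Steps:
w(O) = O/9 + 2*O²/9 (w(O) = ((O² + O*O) + O)/9 = ((O² + O²) + O)/9 = (2*O² + O)/9 = (O + 2*O²)/9 = O/9 + 2*O²/9)
u(V, s) = 2 + 2*s (u(V, s) = s + (2 + s) = 2 + 2*s)
(-4 + u(5, 6))*w(-4 + 0) = (-4 + (2 + 2*6))*((-4 + 0)*(1 + 2*(-4 + 0))/9) = (-4 + (2 + 12))*((⅑)*(-4)*(1 + 2*(-4))) = (-4 + 14)*((⅑)*(-4)*(1 - 8)) = 10*((⅑)*(-4)*(-7)) = 10*(28/9) = 280/9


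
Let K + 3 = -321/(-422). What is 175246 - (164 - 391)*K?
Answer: 73739297/422 ≈ 1.7474e+5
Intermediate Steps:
K = -945/422 (K = -3 - 321/(-422) = -3 - 321*(-1/422) = -3 + 321/422 = -945/422 ≈ -2.2393)
175246 - (164 - 391)*K = 175246 - (164 - 391)*(-945)/422 = 175246 - (-227)*(-945)/422 = 175246 - 1*214515/422 = 175246 - 214515/422 = 73739297/422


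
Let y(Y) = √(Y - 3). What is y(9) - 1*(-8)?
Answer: 8 + √6 ≈ 10.449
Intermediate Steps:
y(Y) = √(-3 + Y)
y(9) - 1*(-8) = √(-3 + 9) - 1*(-8) = √6 + 8 = 8 + √6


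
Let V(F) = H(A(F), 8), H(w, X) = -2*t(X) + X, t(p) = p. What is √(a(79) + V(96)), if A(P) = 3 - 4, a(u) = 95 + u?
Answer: √166 ≈ 12.884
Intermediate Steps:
A(P) = -1
H(w, X) = -X (H(w, X) = -2*X + X = -X)
V(F) = -8 (V(F) = -1*8 = -8)
√(a(79) + V(96)) = √((95 + 79) - 8) = √(174 - 8) = √166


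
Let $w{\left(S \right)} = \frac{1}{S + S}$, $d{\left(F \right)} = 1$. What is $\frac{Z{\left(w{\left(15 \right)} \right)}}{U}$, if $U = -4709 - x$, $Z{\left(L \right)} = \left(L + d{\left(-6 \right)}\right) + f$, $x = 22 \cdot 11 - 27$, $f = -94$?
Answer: $\frac{2789}{147720} \approx 0.01888$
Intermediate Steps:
$x = 215$ ($x = 242 - 27 = 215$)
$w{\left(S \right)} = \frac{1}{2 S}$
$Z{\left(L \right)} = -93 + L$ ($Z{\left(L \right)} = \left(L + 1\right) - 94 = \left(1 + L\right) - 94 = -93 + L$)
$U = -4924$ ($U = -4709 - 215 = -4924$)
$\frac{Z{\left(w{\left(15 \right)} \right)}}{U} = \frac{-93 + \frac{1}{2 \cdot 15}}{-4924} = \left(-93 + \frac{1}{2} \cdot \frac{1}{15}\right) \left(- \frac{1}{4924}\right) = \left(-93 + \frac{1}{30}\right) \left(- \frac{1}{4924}\right) = \left(- \frac{2789}{30}\right) \left(- \frac{1}{4924}\right) = \frac{2789}{147720}$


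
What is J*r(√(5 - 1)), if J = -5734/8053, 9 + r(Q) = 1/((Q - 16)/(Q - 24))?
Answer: 298168/56371 ≈ 5.2894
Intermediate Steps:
r(Q) = -9 + (-24 + Q)/(-16 + Q) (r(Q) = -9 + 1/((Q - 16)/(Q - 24)) = -9 + 1/((-16 + Q)/(-24 + Q)) = -9 + (-24 + Q)/(-16 + Q))
J = -5734/8053 (J = -5734*1/8053 = -5734/8053 ≈ -0.71203)
J*r(√(5 - 1)) = -45872*(15 - √(5 - 1))/(8053*(-16 + √(5 - 1))) = -45872*(15 - √4)/(8053*(-16 + √4)) = -45872*(15 - 1*2)/(8053*(-16 + 2)) = -45872*(15 - 2)/(8053*(-14)) = -45872*(-1)*13/(8053*14) = -5734/8053*(-52/7) = 298168/56371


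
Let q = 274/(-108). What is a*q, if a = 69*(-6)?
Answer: 3151/3 ≈ 1050.3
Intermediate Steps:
q = -137/54 (q = 274*(-1/108) = -137/54 ≈ -2.5370)
a = -414
a*q = -414*(-137/54) = 3151/3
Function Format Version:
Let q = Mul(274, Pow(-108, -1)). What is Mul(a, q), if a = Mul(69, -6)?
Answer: Rational(3151, 3) ≈ 1050.3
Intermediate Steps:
q = Rational(-137, 54) (q = Mul(274, Rational(-1, 108)) = Rational(-137, 54) ≈ -2.5370)
a = -414
Mul(a, q) = Mul(-414, Rational(-137, 54)) = Rational(3151, 3)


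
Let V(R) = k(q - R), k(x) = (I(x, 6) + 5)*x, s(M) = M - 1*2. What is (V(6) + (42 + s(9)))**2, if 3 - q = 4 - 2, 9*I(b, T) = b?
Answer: 58081/81 ≈ 717.05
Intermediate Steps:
I(b, T) = b/9
q = 1 (q = 3 - (4 - 2) = 3 - 1*2 = 3 - 2 = 1)
s(M) = -2 + M (s(M) = M - 2 = -2 + M)
k(x) = x*(5 + x/9) (k(x) = (x/9 + 5)*x = (5 + x/9)*x = x*(5 + x/9))
V(R) = (1 - R)*(46 - R)/9 (V(R) = (1 - R)*(45 + (1 - R))/9 = (1 - R)*(46 - R)/9)
(V(6) + (42 + s(9)))**2 = ((-1 + 6)*(-46 + 6)/9 + (42 + (-2 + 9)))**2 = ((1/9)*5*(-40) + (42 + 7))**2 = (-200/9 + 49)**2 = (241/9)**2 = 58081/81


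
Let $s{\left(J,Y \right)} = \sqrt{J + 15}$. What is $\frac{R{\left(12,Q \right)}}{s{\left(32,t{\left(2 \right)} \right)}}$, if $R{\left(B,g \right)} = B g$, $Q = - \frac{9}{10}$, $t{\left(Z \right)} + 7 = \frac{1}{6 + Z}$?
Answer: $- \frac{54 \sqrt{47}}{235} \approx -1.5753$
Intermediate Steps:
$t{\left(Z \right)} = -7 + \frac{1}{6 + Z}$
$s{\left(J,Y \right)} = \sqrt{15 + J}$
$Q = - \frac{9}{10}$ ($Q = \left(-9\right) \frac{1}{10} = - \frac{9}{10} \approx -0.9$)
$\frac{R{\left(12,Q \right)}}{s{\left(32,t{\left(2 \right)} \right)}} = \frac{12 \left(- \frac{9}{10}\right)}{\sqrt{15 + 32}} = - \frac{54}{5 \sqrt{47}} = - \frac{54 \frac{\sqrt{47}}{47}}{5} = - \frac{54 \sqrt{47}}{235}$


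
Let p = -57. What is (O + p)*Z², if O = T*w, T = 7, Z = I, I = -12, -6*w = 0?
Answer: -8208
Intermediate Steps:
w = 0 (w = -⅙*0 = 0)
Z = -12
O = 0 (O = 7*0 = 0)
(O + p)*Z² = (0 - 57)*(-12)² = -57*144 = -8208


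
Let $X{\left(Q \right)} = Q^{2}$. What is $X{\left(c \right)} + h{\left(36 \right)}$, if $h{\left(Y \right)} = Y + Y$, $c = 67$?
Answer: $4561$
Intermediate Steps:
$h{\left(Y \right)} = 2 Y$
$X{\left(c \right)} + h{\left(36 \right)} = 67^{2} + 2 \cdot 36 = 4489 + 72 = 4561$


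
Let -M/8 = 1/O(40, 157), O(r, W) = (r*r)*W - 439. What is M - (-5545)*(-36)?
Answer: -50056910828/250761 ≈ -1.9962e+5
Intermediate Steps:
O(r, W) = -439 + W*r**2 (O(r, W) = r**2*W - 439 = W*r**2 - 439 = -439 + W*r**2)
M = -8/250761 (M = -8/(-439 + 157*40**2) = -8/(-439 + 157*1600) = -8/(-439 + 251200) = -8/250761 ≈ -3.1903e-5)
M - (-5545)*(-36) = -8/250761 - (-5545)*(-36) = -8/250761 - 1*199620 = -8/250761 - 199620 = -50056910828/250761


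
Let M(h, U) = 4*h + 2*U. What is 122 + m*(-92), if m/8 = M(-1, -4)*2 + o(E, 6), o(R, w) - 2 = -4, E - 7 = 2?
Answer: 19258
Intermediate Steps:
E = 9 (E = 7 + 2 = 9)
o(R, w) = -2 (o(R, w) = 2 - 4 = -2)
M(h, U) = 2*U + 4*h
m = -208 (m = 8*((2*(-4) + 4*(-1))*2 - 2) = 8*((-8 - 4)*2 - 2) = 8*(-12*2 - 2) = 8*(-24 - 2) = 8*(-26) = -208)
122 + m*(-92) = 122 - 208*(-92) = 122 + 19136 = 19258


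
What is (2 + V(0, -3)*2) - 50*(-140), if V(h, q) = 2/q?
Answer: 21002/3 ≈ 7000.7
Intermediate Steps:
(2 + V(0, -3)*2) - 50*(-140) = (2 + (2/(-3))*2) - 50*(-140) = (2 + (2*(-⅓))*2) + 7000 = (2 - ⅔*2) + 7000 = (2 - 4/3) + 7000 = ⅔ + 7000 = 21002/3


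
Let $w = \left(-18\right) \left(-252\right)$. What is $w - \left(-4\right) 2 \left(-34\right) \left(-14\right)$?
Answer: $8344$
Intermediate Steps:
$w = 4536$
$w - \left(-4\right) 2 \left(-34\right) \left(-14\right) = 4536 - \left(-4\right) 2 \left(-34\right) \left(-14\right) = 4536 - \left(-8\right) \left(-34\right) \left(-14\right) = 4536 - 272 \left(-14\right) = 4536 - -3808 = 4536 + 3808 = 8344$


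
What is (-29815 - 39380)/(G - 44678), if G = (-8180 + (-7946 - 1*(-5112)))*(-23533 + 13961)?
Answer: -4613/7025422 ≈ -0.00065662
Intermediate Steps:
G = 105426008 (G = (-8180 + (-7946 + 5112))*(-9572) = (-8180 - 2834)*(-9572) = -11014*(-9572) = 105426008)
(-29815 - 39380)/(G - 44678) = (-29815 - 39380)/(105426008 - 44678) = -69195/105381330 = -69195*1/105381330 = -4613/7025422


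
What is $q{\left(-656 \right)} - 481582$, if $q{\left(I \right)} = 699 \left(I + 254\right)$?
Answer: $-762580$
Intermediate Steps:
$q{\left(I \right)} = 177546 + 699 I$ ($q{\left(I \right)} = 699 \left(254 + I\right) = 177546 + 699 I$)
$q{\left(-656 \right)} - 481582 = \left(177546 + 699 \left(-656\right)\right) - 481582 = \left(177546 - 458544\right) - 481582 = -280998 - 481582 = -762580$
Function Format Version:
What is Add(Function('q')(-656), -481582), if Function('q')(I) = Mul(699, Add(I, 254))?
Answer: -762580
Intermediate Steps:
Function('q')(I) = Add(177546, Mul(699, I)) (Function('q')(I) = Mul(699, Add(254, I)) = Add(177546, Mul(699, I)))
Add(Function('q')(-656), -481582) = Add(Add(177546, Mul(699, -656)), -481582) = Add(Add(177546, -458544), -481582) = Add(-280998, -481582) = -762580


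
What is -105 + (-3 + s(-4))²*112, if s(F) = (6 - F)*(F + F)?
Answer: 771463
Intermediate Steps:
s(F) = 2*F*(6 - F) (s(F) = (6 - F)*(2*F) = 2*F*(6 - F))
-105 + (-3 + s(-4))²*112 = -105 + (-3 + 2*(-4)*(6 - 1*(-4)))²*112 = -105 + (-3 + 2*(-4)*(6 + 4))²*112 = -105 + (-3 + 2*(-4)*10)²*112 = -105 + (-3 - 80)²*112 = -105 + (-83)²*112 = -105 + 6889*112 = -105 + 771568 = 771463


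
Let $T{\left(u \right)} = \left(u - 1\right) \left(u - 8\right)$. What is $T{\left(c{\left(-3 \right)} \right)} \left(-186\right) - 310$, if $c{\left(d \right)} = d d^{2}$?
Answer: $-182590$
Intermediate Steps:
$c{\left(d \right)} = d^{3}$
$T{\left(u \right)} = \left(-1 + u\right) \left(-8 + u\right)$
$T{\left(c{\left(-3 \right)} \right)} \left(-186\right) - 310 = \left(8 + \left(\left(-3\right)^{3}\right)^{2} - 9 \left(-3\right)^{3}\right) \left(-186\right) - 310 = \left(8 + \left(-27\right)^{2} - -243\right) \left(-186\right) - 310 = \left(8 + 729 + 243\right) \left(-186\right) - 310 = 980 \left(-186\right) - 310 = -182280 - 310 = -182590$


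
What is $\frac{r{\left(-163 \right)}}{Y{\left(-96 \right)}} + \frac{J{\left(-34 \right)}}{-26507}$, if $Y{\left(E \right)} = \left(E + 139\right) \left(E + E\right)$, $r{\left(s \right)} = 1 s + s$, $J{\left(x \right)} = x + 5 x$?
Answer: $\frac{5162753}{109420896} \approx 0.047183$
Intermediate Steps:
$J{\left(x \right)} = 6 x$
$r{\left(s \right)} = 2 s$ ($r{\left(s \right)} = s + s = 2 s$)
$Y{\left(E \right)} = 2 E \left(139 + E\right)$ ($Y{\left(E \right)} = \left(139 + E\right) 2 E = 2 E \left(139 + E\right)$)
$\frac{r{\left(-163 \right)}}{Y{\left(-96 \right)}} + \frac{J{\left(-34 \right)}}{-26507} = \frac{2 \left(-163\right)}{2 \left(-96\right) \left(139 - 96\right)} + \frac{6 \left(-34\right)}{-26507} = - \frac{326}{2 \left(-96\right) 43} - - \frac{204}{26507} = - \frac{326}{-8256} + \frac{204}{26507} = \left(-326\right) \left(- \frac{1}{8256}\right) + \frac{204}{26507} = \frac{163}{4128} + \frac{204}{26507} = \frac{5162753}{109420896}$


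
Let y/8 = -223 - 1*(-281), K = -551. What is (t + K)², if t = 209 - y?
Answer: 649636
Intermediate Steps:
y = 464 (y = 8*(-223 - 1*(-281)) = 8*(-223 + 281) = 8*58 = 464)
t = -255 (t = 209 - 1*464 = 209 - 464 = -255)
(t + K)² = (-255 - 551)² = (-806)² = 649636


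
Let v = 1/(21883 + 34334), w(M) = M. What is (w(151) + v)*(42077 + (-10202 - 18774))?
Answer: 37070449856/18739 ≈ 1.9783e+6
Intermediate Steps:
v = 1/56217 ≈ 1.7788e-5
(w(151) + v)*(42077 + (-10202 - 18774)) = (151 + 1/56217)*(42077 + (-10202 - 18774)) = 8488768*(42077 - 28976)/56217 = (8488768/56217)*13101 = 37070449856/18739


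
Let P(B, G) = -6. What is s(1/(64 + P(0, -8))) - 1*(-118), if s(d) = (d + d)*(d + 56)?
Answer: 201725/1682 ≈ 119.93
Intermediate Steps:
s(d) = 2*d*(56 + d) (s(d) = (2*d)*(56 + d) = 2*d*(56 + d))
s(1/(64 + P(0, -8))) - 1*(-118) = 2*(56 + 1/(64 - 6))/(64 - 6) - 1*(-118) = 2*(56 + 1/58)/58 + 118 = 2*(1/58)*(56 + 1/58) + 118 = 2*(1/58)*(3249/58) + 118 = 3249/1682 + 118 = 201725/1682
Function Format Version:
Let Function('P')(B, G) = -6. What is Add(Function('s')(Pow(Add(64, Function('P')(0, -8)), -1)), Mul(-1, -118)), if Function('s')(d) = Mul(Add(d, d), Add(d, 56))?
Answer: Rational(201725, 1682) ≈ 119.93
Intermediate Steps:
Function('s')(d) = Mul(2, d, Add(56, d)) (Function('s')(d) = Mul(Mul(2, d), Add(56, d)) = Mul(2, d, Add(56, d)))
Add(Function('s')(Pow(Add(64, Function('P')(0, -8)), -1)), Mul(-1, -118)) = Add(Mul(2, Pow(Add(64, -6), -1), Add(56, Pow(Add(64, -6), -1))), Mul(-1, -118)) = Add(Mul(2, Pow(58, -1), Add(56, Pow(58, -1))), 118) = Add(Mul(2, Rational(1, 58), Add(56, Rational(1, 58))), 118) = Add(Mul(2, Rational(1, 58), Rational(3249, 58)), 118) = Add(Rational(3249, 1682), 118) = Rational(201725, 1682)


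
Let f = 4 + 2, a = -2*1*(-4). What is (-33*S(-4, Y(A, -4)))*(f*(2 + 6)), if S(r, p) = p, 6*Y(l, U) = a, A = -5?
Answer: -2112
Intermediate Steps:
a = 8 (a = -2*(-4) = 8)
Y(l, U) = 4/3 (Y(l, U) = (⅙)*8 = 4/3)
f = 6
(-33*S(-4, Y(A, -4)))*(f*(2 + 6)) = (-33*4/3)*(6*(2 + 6)) = -264*8 = -44*48 = -2112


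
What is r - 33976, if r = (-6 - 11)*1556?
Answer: -60428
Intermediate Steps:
r = -26452 (r = -17*1556 = -26452)
r - 33976 = -26452 - 33976 = -60428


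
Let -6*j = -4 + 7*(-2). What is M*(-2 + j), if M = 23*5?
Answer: 115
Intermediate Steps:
j = 3 (j = -(-4 + 7*(-2))/6 = -(-4 - 14)/6 = -⅙*(-18) = 3)
M = 115
M*(-2 + j) = 115*(-2 + 3) = 115*1 = 115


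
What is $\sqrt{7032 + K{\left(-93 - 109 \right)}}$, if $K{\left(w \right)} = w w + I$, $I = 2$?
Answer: $\sqrt{47838} \approx 218.72$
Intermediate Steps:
$K{\left(w \right)} = 2 + w^{2}$ ($K{\left(w \right)} = w w + 2 = w^{2} + 2 = 2 + w^{2}$)
$\sqrt{7032 + K{\left(-93 - 109 \right)}} = \sqrt{7032 + \left(2 + \left(-93 - 109\right)^{2}\right)} = \sqrt{7032 + \left(2 + \left(-202\right)^{2}\right)} = \sqrt{7032 + \left(2 + 40804\right)} = \sqrt{7032 + 40806} = \sqrt{47838}$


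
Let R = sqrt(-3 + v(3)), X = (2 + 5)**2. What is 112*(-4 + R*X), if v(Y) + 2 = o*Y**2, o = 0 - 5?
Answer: -448 + 27440*I*sqrt(2) ≈ -448.0 + 38806.0*I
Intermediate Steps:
o = -5
X = 49 (X = 7**2 = 49)
v(Y) = -2 - 5*Y**2
R = 5*I*sqrt(2) (R = sqrt(-3 + (-2 - 5*3**2)) = sqrt(-3 + (-2 - 5*9)) = sqrt(-3 + (-2 - 45)) = sqrt(-3 - 47) = sqrt(-50) = 5*I*sqrt(2) ≈ 7.0711*I)
112*(-4 + R*X) = 112*(-4 + (5*I*sqrt(2))*49) = 112*(-4 + 245*I*sqrt(2)) = -448 + 27440*I*sqrt(2)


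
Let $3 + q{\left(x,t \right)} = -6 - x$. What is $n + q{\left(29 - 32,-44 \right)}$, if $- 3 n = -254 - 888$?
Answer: $\frac{1124}{3} \approx 374.67$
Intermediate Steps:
$q{\left(x,t \right)} = -9 - x$ ($q{\left(x,t \right)} = -3 - \left(6 + x\right) = -9 - x$)
$n = \frac{1142}{3}$ ($n = - \frac{-254 - 888}{3} = \left(- \frac{1}{3}\right) \left(-1142\right) = \frac{1142}{3} \approx 380.67$)
$n + q{\left(29 - 32,-44 \right)} = \frac{1142}{3} - 6 = \frac{1124}{3}$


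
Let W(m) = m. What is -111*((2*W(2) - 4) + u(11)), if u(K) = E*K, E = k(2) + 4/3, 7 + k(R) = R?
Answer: 4477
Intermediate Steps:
k(R) = -7 + R
E = -11/3 (E = (-7 + 2) + 4/3 = -5 + 4*(⅓) = -5 + 4/3 = -11/3 ≈ -3.6667)
u(K) = -11*K/3
-111*((2*W(2) - 4) + u(11)) = -111*((2*2 - 4) - 11/3*11) = -111*((4 - 4) - 121/3) = -111*(0 - 121/3) = -111*(-121/3) = 4477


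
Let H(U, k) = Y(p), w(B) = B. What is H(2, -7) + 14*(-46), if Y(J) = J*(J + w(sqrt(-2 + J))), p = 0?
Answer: -644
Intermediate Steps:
Y(J) = J*(J + sqrt(-2 + J))
H(U, k) = 0 (H(U, k) = 0*(0 + sqrt(-2 + 0)) = 0*(0 + sqrt(-2)) = 0*(0 + I*sqrt(2)) = 0*(I*sqrt(2)) = 0)
H(2, -7) + 14*(-46) = 0 + 14*(-46) = 0 - 644 = -644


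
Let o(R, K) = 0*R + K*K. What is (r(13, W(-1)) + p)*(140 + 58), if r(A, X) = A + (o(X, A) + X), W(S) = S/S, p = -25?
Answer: 31284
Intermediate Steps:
o(R, K) = K² (o(R, K) = 0 + K² = K²)
W(S) = 1
r(A, X) = A + X + A² (r(A, X) = A + (A² + X) = A + (X + A²) = A + X + A²)
(r(13, W(-1)) + p)*(140 + 58) = ((13 + 1 + 13²) - 25)*(140 + 58) = ((13 + 1 + 169) - 25)*198 = (183 - 25)*198 = 158*198 = 31284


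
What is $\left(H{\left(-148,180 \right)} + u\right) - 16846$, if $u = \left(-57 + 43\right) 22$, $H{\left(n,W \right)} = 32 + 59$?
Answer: $-17063$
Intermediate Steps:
$H{\left(n,W \right)} = 91$
$u = -308$ ($u = \left(-14\right) 22 = -308$)
$\left(H{\left(-148,180 \right)} + u\right) - 16846 = \left(91 - 308\right) - 16846 = -217 - 16846 = -17063$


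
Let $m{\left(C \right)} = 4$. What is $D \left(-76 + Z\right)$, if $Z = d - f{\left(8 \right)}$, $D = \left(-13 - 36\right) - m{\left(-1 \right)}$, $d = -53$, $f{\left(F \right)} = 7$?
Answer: $7208$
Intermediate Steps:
$D = -53$ ($D = \left(-13 - 36\right) - 4 = -49 - 4 = -53$)
$Z = -60$ ($Z = -53 - 7 = -60$)
$D \left(-76 + Z\right) = - 53 \left(-76 - 60\right) = \left(-53\right) \left(-136\right) = 7208$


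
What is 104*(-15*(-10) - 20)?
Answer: 13520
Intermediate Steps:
104*(-15*(-10) - 20) = 104*(150 - 20) = 104*130 = 13520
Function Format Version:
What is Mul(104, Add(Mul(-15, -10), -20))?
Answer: 13520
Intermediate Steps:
Mul(104, Add(Mul(-15, -10), -20)) = Mul(104, Add(150, -20)) = Mul(104, 130) = 13520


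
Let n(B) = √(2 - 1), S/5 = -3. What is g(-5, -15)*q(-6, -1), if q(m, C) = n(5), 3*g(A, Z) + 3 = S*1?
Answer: -6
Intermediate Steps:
S = -15 (S = 5*(-3) = -15)
n(B) = 1 (n(B) = √1 = 1)
g(A, Z) = -6 (g(A, Z) = -1 + (-15*1)/3 = -1 + (⅓)*(-15) = -1 - 5 = -6)
q(m, C) = 1
g(-5, -15)*q(-6, -1) = -6*1 = -6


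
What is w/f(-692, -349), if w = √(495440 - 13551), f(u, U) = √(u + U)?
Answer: -I*√501646449/1041 ≈ -21.515*I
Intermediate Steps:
f(u, U) = √(U + u)
w = √481889 ≈ 694.18
w/f(-692, -349) = √481889/(√(-349 - 692)) = √481889/(√(-1041)) = √481889/((I*√1041)) = √481889*(-I*√1041/1041) = -I*√501646449/1041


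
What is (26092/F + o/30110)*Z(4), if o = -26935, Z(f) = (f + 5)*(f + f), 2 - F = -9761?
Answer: 3763178748/29396393 ≈ 128.01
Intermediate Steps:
F = 9763 (F = 2 - 1*(-9761) = 2 + 9761 = 9763)
Z(f) = 2*f*(5 + f) (Z(f) = (5 + f)*(2*f) = 2*f*(5 + f))
(26092/F + o/30110)*Z(4) = (26092/9763 - 26935/30110)*(2*4*(5 + 4)) = (26092*(1/9763) - 26935*1/30110)*(2*4*9) = (26092/9763 - 5387/6022)*72 = (104532743/58792786)*72 = 3763178748/29396393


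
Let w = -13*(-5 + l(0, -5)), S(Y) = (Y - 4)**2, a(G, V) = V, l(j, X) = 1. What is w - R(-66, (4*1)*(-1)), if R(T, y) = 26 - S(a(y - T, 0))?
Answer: 42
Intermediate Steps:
S(Y) = (-4 + Y)**2
w = 52 (w = -13*(-5 + 1) = -13*(-4) = 52)
R(T, y) = 10 (R(T, y) = 26 - (-4 + 0)**2 = 26 - 1*(-4)**2 = 26 - 1*16 = 26 - 16 = 10)
w - R(-66, (4*1)*(-1)) = 52 - 1*10 = 52 - 10 = 42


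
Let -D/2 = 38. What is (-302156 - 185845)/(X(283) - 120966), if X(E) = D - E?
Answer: 488001/121325 ≈ 4.0223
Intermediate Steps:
D = -76 (D = -2*38 = -76)
X(E) = -76 - E
(-302156 - 185845)/(X(283) - 120966) = (-302156 - 185845)/((-76 - 1*283) - 120966) = -488001/((-76 - 283) - 120966) = -488001/(-359 - 120966) = -488001/(-121325) = -488001*(-1/121325) = 488001/121325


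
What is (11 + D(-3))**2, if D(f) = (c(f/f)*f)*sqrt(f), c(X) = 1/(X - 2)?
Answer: 94 + 66*I*sqrt(3) ≈ 94.0 + 114.32*I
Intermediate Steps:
c(X) = 1/(-2 + X)
D(f) = -f**(3/2) (D(f) = (f/(-2 + f/f))*sqrt(f) = (f/(-2 + 1))*sqrt(f) = (f/(-1))*sqrt(f) = (-f)*sqrt(f) = -f**(3/2))
(11 + D(-3))**2 = (11 - (-3)**(3/2))**2 = (11 - (-3)*I*sqrt(3))**2 = (11 + 3*I*sqrt(3))**2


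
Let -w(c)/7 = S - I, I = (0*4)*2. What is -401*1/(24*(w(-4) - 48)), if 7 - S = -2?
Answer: 401/2664 ≈ 0.15053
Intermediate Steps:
S = 9 (S = 7 - 1*(-2) = 7 + 2 = 9)
I = 0 (I = 0*2 = 0)
w(c) = -63 (w(c) = -7*(9 - 1*0) = -7*(9 + 0) = -7*9 = -63)
-401*1/(24*(w(-4) - 48)) = -401*1/(24*(-63 - 48)) = -401/(24*(-111)) = -401/(-2664) = -401*(-1/2664) = 401/2664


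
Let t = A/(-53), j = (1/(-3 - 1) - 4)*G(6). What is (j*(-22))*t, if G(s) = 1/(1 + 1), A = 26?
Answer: -2431/106 ≈ -22.934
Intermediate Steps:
G(s) = ½ (G(s) = 1/2 = ½)
j = -17/8 (j = (1/(-3 - 1) - 4)*(½) = (1/(-4) - 4)*(½) = (-¼ - 4)*(½) = -17/4*½ = -17/8 ≈ -2.1250)
t = -26/53 (t = 26/(-53) = 26*(-1/53) = -26/53 ≈ -0.49057)
(j*(-22))*t = -17/8*(-22)*(-26/53) = (187/4)*(-26/53) = -2431/106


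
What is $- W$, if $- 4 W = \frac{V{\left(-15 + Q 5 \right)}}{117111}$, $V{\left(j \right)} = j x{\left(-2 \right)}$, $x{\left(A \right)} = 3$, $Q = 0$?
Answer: $- \frac{15}{156148} \approx -9.6063 \cdot 10^{-5}$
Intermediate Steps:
$V{\left(j \right)} = 3 j$ ($V{\left(j \right)} = j 3 = 3 j$)
$W = \frac{15}{156148}$ ($W = - \frac{3 \left(-15 + 0 \cdot 5\right) \frac{1}{117111}}{4} = - \frac{3 \left(-15 + 0\right) \frac{1}{117111}}{4} = - \frac{3 \left(-15\right) \frac{1}{117111}}{4} = - \frac{\left(-45\right) \frac{1}{117111}}{4} = \left(- \frac{1}{4}\right) \left(- \frac{15}{39037}\right) = \frac{15}{156148} \approx 9.6063 \cdot 10^{-5}$)
$- W = \left(-1\right) \frac{15}{156148} = - \frac{15}{156148}$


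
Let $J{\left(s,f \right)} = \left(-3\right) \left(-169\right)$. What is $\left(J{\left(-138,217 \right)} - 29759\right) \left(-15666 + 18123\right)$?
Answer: $-71872164$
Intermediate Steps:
$J{\left(s,f \right)} = 507$
$\left(J{\left(-138,217 \right)} - 29759\right) \left(-15666 + 18123\right) = \left(507 - 29759\right) \left(-15666 + 18123\right) = \left(-29252\right) 2457 = -71872164$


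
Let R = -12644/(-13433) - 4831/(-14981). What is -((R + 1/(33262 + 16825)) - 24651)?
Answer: 248456930418238559/10079496510251 ≈ 24650.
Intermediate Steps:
R = 254314587/201239773 (R = -12644*(-1/13433) - 4831*(-1/14981) = 12644/13433 + 4831/14981 = 254314587/201239773 ≈ 1.2637)
-((R + 1/(33262 + 16825)) - 24651) = -((254314587/201239773 + 1/(33262 + 16825)) - 24651) = -((254314587/201239773 + 1/50087) - 24651) = -(12738055958842/10079496510251 - 24651) = -1*(-248456930418238559/10079496510251) = 248456930418238559/10079496510251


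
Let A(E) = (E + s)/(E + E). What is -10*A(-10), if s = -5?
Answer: -15/2 ≈ -7.5000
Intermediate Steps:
A(E) = (-5 + E)/(2*E) (A(E) = (E - 5)/(E + E) = (-5 + E)/((2*E)) = (-5 + E)*(1/(2*E)) = (-5 + E)/(2*E))
-10*A(-10) = -5*(-5 - 10)/(-10) = -5*(-1)*(-15)/10 = -10*3/4 = -15/2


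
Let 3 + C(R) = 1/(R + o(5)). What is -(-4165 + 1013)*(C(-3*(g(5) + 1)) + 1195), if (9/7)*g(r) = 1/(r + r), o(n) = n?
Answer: 199225312/53 ≈ 3.7590e+6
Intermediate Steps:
g(r) = 7/(18*r) (g(r) = 7/(9*(r + r)) = 7/(9*((2*r))) = 7*(1/(2*r))/9 = 7/(18*r))
C(R) = -3 + 1/(5 + R) (C(R) = -3 + 1/(R + 5) = -3 + 1/(5 + R))
-(-4165 + 1013)*(C(-3*(g(5) + 1)) + 1195) = -(-4165 + 1013)*((-14 - (-9)*((7/18)/5 + 1))/(5 - 3*((7/18)/5 + 1)) + 1195) = -(-3152)*((-14 - (-9)*((7/18)*(⅕) + 1))/(5 - 3*((7/18)*(⅕) + 1)) + 1195) = -(-3152)*((-14 - (-9)*(7/90 + 1))/(5 - 3*(7/90 + 1)) + 1195) = -(-3152)*((-14 - (-9)*97/90)/(5 - 3*97/90) + 1195) = -(-3152)*((-14 - 3*(-97/30))/(5 - 97/30) + 1195) = -(-3152)*((-14 + 97/10)/(53/30) + 1195) = -(-3152)*((30/53)*(-43/10) + 1195) = -(-3152)*(-129/53 + 1195) = -(-3152)*63206/53 = -1*(-199225312/53) = 199225312/53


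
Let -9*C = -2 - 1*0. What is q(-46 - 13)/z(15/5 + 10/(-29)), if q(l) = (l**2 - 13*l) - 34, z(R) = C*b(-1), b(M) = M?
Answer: -18963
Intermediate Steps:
C = 2/9 (C = -(-2 - 1*0)/9 = -(-2 + 0)/9 = -1/9*(-2) = 2/9 ≈ 0.22222)
z(R) = -2/9 (z(R) = (2/9)*(-1) = -2/9)
q(l) = -34 + l**2 - 13*l
q(-46 - 13)/z(15/5 + 10/(-29)) = (-34 + (-46 - 13)**2 - 13*(-46 - 13))/(-2/9) = (-34 + (-59)**2 - 13*(-59))*(-9/2) = (-34 + 3481 + 767)*(-9/2) = 4214*(-9/2) = -18963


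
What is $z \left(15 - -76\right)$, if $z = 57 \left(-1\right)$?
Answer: $-5187$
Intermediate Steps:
$z = -57$
$z \left(15 - -76\right) = - 57 \left(15 - -76\right) = - 57 \left(15 + 76\right) = \left(-57\right) 91 = -5187$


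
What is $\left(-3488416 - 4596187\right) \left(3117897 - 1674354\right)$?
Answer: $-11670472068429$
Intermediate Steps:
$\left(-3488416 - 4596187\right) \left(3117897 - 1674354\right) = \left(-8084603\right) 1443543 = -11670472068429$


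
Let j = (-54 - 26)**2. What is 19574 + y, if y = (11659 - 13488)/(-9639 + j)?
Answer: 63402015/3239 ≈ 19575.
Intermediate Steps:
j = 6400 (j = (-80)**2 = 6400)
y = 1829/3239 (y = (11659 - 13488)/(-9639 + 6400) = -1829/(-3239) = -1829*(-1/3239) = 1829/3239 ≈ 0.56468)
19574 + y = 19574 + 1829/3239 = 63402015/3239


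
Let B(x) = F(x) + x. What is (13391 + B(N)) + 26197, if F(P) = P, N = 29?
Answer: 39646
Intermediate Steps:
B(x) = 2*x (B(x) = x + x = 2*x)
(13391 + B(N)) + 26197 = (13391 + 2*29) + 26197 = (13391 + 58) + 26197 = 13449 + 26197 = 39646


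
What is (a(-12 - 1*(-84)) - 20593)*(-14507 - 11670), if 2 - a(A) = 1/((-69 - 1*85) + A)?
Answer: 44198843597/82 ≈ 5.3901e+8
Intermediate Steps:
a(A) = 2 - 1/(-154 + A) (a(A) = 2 - 1/((-69 - 1*85) + A) = 2 - 1/((-69 - 85) + A) = 2 - 1/(-154 + A))
(a(-12 - 1*(-84)) - 20593)*(-14507 - 11670) = ((-309 + 2*(-12 - 1*(-84)))/(-154 + (-12 - 1*(-84))) - 20593)*(-14507 - 11670) = ((-309 + 2*(-12 + 84))/(-154 + (-12 + 84)) - 20593)*(-26177) = ((-309 + 2*72)/(-154 + 72) - 20593)*(-26177) = ((-309 + 144)/(-82) - 20593)*(-26177) = (-1/82*(-165) - 20593)*(-26177) = (165/82 - 20593)*(-26177) = -1688461/82*(-26177) = 44198843597/82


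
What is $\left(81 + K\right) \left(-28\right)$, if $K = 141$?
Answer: $-6216$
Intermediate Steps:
$\left(81 + K\right) \left(-28\right) = \left(81 + 141\right) \left(-28\right) = 222 \left(-28\right) = -6216$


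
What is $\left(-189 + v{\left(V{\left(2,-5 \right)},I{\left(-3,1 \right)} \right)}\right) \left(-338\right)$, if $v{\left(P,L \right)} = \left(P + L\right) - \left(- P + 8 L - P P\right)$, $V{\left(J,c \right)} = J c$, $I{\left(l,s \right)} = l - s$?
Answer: $27378$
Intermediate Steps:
$v{\left(P,L \right)} = P^{2} - 7 L + 2 P$ ($v{\left(P,L \right)} = \left(L + P\right) - \left(- P - P^{2} + 8 L\right) = \left(L + P\right) + \left(P + P^{2} - 8 L\right) = P^{2} - 7 L + 2 P$)
$\left(-189 + v{\left(V{\left(2,-5 \right)},I{\left(-3,1 \right)} \right)}\right) \left(-338\right) = \left(-189 + \left(\left(2 \left(-5\right)\right)^{2} - 7 \left(-3 - 1\right) + 2 \cdot 2 \left(-5\right)\right)\right) \left(-338\right) = \left(-189 + \left(\left(-10\right)^{2} - 7 \left(-3 - 1\right) + 2 \left(-10\right)\right)\right) \left(-338\right) = \left(-189 - -108\right) \left(-338\right) = \left(-189 + \left(100 + 28 - 20\right)\right) \left(-338\right) = \left(-189 + 108\right) \left(-338\right) = \left(-81\right) \left(-338\right) = 27378$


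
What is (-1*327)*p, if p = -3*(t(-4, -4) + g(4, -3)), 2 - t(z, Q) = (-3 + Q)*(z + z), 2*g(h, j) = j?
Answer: -108891/2 ≈ -54446.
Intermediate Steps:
g(h, j) = j/2
t(z, Q) = 2 - 2*z*(-3 + Q) (t(z, Q) = 2 - (-3 + Q)*(z + z) = 2 - (-3 + Q)*2*z = 2 - 2*z*(-3 + Q))
p = 333/2 (p = -3*((2 + 6*(-4) - 2*(-4)*(-4)) + (½)*(-3)) = -3*((2 - 24 - 32) - 3/2) = -3*(-54 - 3/2) = -3*(-111/2) = 333/2 ≈ 166.50)
(-1*327)*p = -1*327*(333/2) = -327*333/2 = -108891/2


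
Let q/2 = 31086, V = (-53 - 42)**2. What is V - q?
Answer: -53147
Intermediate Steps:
V = 9025 (V = (-95)**2 = 9025)
q = 62172 (q = 2*31086 = 62172)
V - q = 9025 - 1*62172 = 9025 - 62172 = -53147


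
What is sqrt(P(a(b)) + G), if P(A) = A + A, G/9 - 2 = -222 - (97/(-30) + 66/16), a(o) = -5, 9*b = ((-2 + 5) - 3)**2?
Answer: I*sqrt(799210)/20 ≈ 44.699*I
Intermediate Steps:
b = 0 (b = ((-2 + 5) - 3)**2/9 = (3 - 3)**2/9 = (1/9)*0**2 = (1/9)*0 = 0)
G = -79521/40 (G = 18 + 9*(-222 - (97/(-30) + 66/16)) = 18 + 9*(-222 - (97*(-1/30) + 66*(1/16))) = 18 + 9*(-222 - (-97/30 + 33/8)) = 18 + 9*(-222 - 1*107/120) = 18 + 9*(-222 - 107/120) = 18 + 9*(-26747/120) = 18 - 80241/40 = -79521/40 ≈ -1988.0)
P(A) = 2*A
sqrt(P(a(b)) + G) = sqrt(2*(-5) - 79521/40) = sqrt(-10 - 79521/40) = sqrt(-79921/40) = I*sqrt(799210)/20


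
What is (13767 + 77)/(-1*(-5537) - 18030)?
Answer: -13844/12493 ≈ -1.1081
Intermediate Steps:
(13767 + 77)/(-1*(-5537) - 18030) = 13844/(5537 - 18030) = 13844/(-12493) = 13844*(-1/12493) = -13844/12493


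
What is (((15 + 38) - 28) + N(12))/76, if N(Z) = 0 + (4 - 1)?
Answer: 7/19 ≈ 0.36842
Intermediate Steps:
N(Z) = 3 (N(Z) = 0 + 3 = 3)
(((15 + 38) - 28) + N(12))/76 = (((15 + 38) - 28) + 3)/76 = ((53 - 28) + 3)*(1/76) = (25 + 3)*(1/76) = 28*(1/76) = 7/19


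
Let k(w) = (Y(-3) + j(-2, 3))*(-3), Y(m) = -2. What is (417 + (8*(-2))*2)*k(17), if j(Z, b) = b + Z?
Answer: 1155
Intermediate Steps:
j(Z, b) = Z + b
k(w) = 3 (k(w) = (-2 + (-2 + 3))*(-3) = (-2 + 1)*(-3) = -1*(-3) = 3)
(417 + (8*(-2))*2)*k(17) = (417 + (8*(-2))*2)*3 = (417 - 16*2)*3 = (417 - 32)*3 = 385*3 = 1155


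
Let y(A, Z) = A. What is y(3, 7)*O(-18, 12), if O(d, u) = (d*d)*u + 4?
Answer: 11676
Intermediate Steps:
O(d, u) = 4 + u*d**2 (O(d, u) = d**2*u + 4 = u*d**2 + 4 = 4 + u*d**2)
y(3, 7)*O(-18, 12) = 3*(4 + 12*(-18)**2) = 3*(4 + 12*324) = 3*(4 + 3888) = 3*3892 = 11676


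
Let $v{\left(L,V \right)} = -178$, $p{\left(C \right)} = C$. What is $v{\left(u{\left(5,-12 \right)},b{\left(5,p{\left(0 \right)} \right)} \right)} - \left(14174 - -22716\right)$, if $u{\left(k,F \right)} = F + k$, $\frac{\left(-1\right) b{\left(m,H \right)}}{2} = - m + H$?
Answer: $-37068$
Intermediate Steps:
$b{\left(m,H \right)} = - 2 H + 2 m$ ($b{\left(m,H \right)} = - 2 \left(- m + H\right) = - 2 \left(H - m\right) = - 2 H + 2 m$)
$v{\left(u{\left(5,-12 \right)},b{\left(5,p{\left(0 \right)} \right)} \right)} - \left(14174 - -22716\right) = -178 - \left(14174 - -22716\right) = -178 - \left(14174 + 22716\right) = -178 - 36890 = -37068$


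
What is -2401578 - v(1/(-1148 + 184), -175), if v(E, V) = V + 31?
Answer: -2401434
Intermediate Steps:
v(E, V) = 31 + V
-2401578 - v(1/(-1148 + 184), -175) = -2401578 - (31 - 175) = -2401578 - 1*(-144) = -2401578 + 144 = -2401434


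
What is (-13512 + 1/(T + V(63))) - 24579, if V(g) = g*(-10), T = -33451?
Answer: -1298179372/34081 ≈ -38091.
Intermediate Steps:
V(g) = -10*g
(-13512 + 1/(T + V(63))) - 24579 = (-13512 + 1/(-33451 - 10*63)) - 24579 = (-13512 + 1/(-33451 - 630)) - 24579 = (-13512 + 1/(-34081)) - 24579 = (-13512 - 1/34081) - 24579 = -460502473/34081 - 24579 = -1298179372/34081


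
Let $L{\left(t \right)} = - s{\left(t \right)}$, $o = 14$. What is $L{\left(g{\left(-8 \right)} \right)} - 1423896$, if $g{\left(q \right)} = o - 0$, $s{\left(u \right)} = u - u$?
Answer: $-1423896$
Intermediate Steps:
$s{\left(u \right)} = 0$
$g{\left(q \right)} = 14$ ($g{\left(q \right)} = 14 - 0 = 14 + 0 = 14$)
$L{\left(t \right)} = 0$ ($L{\left(t \right)} = \left(-1\right) 0 = 0$)
$L{\left(g{\left(-8 \right)} \right)} - 1423896 = 0 - 1423896 = -1423896$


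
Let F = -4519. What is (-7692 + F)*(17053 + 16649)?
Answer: -411535122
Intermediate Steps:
(-7692 + F)*(17053 + 16649) = (-7692 - 4519)*(17053 + 16649) = -12211*33702 = -411535122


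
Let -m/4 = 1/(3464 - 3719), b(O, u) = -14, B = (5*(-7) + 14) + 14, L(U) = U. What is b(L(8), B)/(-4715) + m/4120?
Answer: 736363/247678950 ≈ 0.0029731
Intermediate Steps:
B = -7 (B = (-35 + 14) + 14 = -21 + 14 = -7)
m = 4/255 (m = -4/(3464 - 3719) = -4/(-255) = -4*(-1/255) = 4/255 ≈ 0.015686)
b(L(8), B)/(-4715) + m/4120 = -14/(-4715) + (4/255)/4120 = -14*(-1/4715) + (4/255)*(1/4120) = 14/4715 + 1/262650 = 736363/247678950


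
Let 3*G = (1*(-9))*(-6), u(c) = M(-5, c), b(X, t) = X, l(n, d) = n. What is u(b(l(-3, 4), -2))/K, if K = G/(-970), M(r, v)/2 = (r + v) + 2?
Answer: 1940/3 ≈ 646.67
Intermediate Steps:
M(r, v) = 4 + 2*r + 2*v (M(r, v) = 2*((r + v) + 2) = 2*(2 + r + v) = 4 + 2*r + 2*v)
u(c) = -6 + 2*c (u(c) = 4 + 2*(-5) + 2*c = 4 - 10 + 2*c = -6 + 2*c)
G = 18 (G = ((1*(-9))*(-6))/3 = (-9*(-6))/3 = (1/3)*54 = 18)
K = -9/485 (K = 18/(-970) = 18*(-1/970) = -9/485 ≈ -0.018557)
u(b(l(-3, 4), -2))/K = (-6 + 2*(-3))/(-9/485) = (-6 - 6)*(-485/9) = -12*(-485/9) = 1940/3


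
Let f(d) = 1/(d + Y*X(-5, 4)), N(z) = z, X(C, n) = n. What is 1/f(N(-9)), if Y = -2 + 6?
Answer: 7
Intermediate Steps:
Y = 4
f(d) = 1/(16 + d) (f(d) = 1/(d + 4*4) = 1/(d + 16) = 1/(16 + d))
1/f(N(-9)) = 1/(1/(16 - 9)) = 1/(1/7) = 1/(⅐) = 7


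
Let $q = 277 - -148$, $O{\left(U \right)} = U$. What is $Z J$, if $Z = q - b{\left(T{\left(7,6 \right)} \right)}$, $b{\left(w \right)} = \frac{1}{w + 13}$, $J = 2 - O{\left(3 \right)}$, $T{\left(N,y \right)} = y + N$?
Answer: $- \frac{11049}{26} \approx -424.96$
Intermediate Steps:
$T{\left(N,y \right)} = N + y$
$J = -1$ ($J = 2 - 3 = -1$)
$b{\left(w \right)} = \frac{1}{13 + w}$
$q = 425$ ($q = 277 + 148 = 425$)
$Z = \frac{11049}{26}$ ($Z = 425 - \frac{1}{13 + \left(7 + 6\right)} = 425 - \frac{1}{13 + 13} = 425 - \frac{1}{26} = \frac{11049}{26} \approx 424.96$)
$Z J = \frac{11049}{26} \left(-1\right) = - \frac{11049}{26}$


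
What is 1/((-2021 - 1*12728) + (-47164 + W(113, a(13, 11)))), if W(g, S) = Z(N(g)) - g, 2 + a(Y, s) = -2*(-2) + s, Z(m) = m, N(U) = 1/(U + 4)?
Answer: -117/7257041 ≈ -1.6122e-5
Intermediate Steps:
N(U) = 1/(4 + U)
a(Y, s) = 2 + s (a(Y, s) = -2 + (-2*(-2) + s) = -2 + (4 + s) = 2 + s)
W(g, S) = 1/(4 + g) - g
1/((-2021 - 1*12728) + (-47164 + W(113, a(13, 11)))) = 1/((-2021 - 1*12728) + (-47164 + (1 - 1*113*(4 + 113))/(4 + 113))) = 1/((-2021 - 12728) + (-47164 + (1 - 1*113*117)/117)) = 1/(-14749 + (-47164 + (1 - 13221)/117)) = 1/(-14749 + (-47164 + (1/117)*(-13220))) = 1/(-14749 + (-47164 - 13220/117)) = 1/(-14749 - 5531408/117) = 1/(-7257041/117) = -117/7257041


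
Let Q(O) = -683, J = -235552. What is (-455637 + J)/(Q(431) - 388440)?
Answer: 691189/389123 ≈ 1.7763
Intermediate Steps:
(-455637 + J)/(Q(431) - 388440) = (-455637 - 235552)/(-683 - 388440) = -691189/(-389123) = -691189*(-1/389123) = 691189/389123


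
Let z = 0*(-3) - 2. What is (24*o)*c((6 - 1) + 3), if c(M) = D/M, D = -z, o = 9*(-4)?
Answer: -216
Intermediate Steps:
z = -2 (z = 0 - 2 = -2)
o = -36
D = 2 (D = -1*(-2) = 2)
c(M) = 2/M
(24*o)*c((6 - 1) + 3) = (24*(-36))*(2/((6 - 1) + 3)) = -1728/(5 + 3) = -1728/8 = -864*¼ = -216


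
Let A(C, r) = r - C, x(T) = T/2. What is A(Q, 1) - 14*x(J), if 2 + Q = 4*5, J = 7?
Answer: -66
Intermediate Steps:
Q = 18 (Q = -2 + 4*5 = -2 + 20 = 18)
x(T) = T/2 (x(T) = T*(1/2) = T/2)
A(Q, 1) - 14*x(J) = (1 - 1*18) - 7*7 = (1 - 18) - 14*7/2 = -17 - 49 = -66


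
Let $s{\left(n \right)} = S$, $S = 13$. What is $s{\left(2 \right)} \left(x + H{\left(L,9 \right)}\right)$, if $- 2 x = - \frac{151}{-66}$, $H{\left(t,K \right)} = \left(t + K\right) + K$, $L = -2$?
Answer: $\frac{25493}{132} \approx 193.13$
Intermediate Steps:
$H{\left(t,K \right)} = t + 2 K$ ($H{\left(t,K \right)} = \left(K + t\right) + K = t + 2 K$)
$s{\left(n \right)} = 13$
$x = - \frac{151}{132}$ ($x = - \frac{\left(-151\right) \frac{1}{-66}}{2} = - \frac{\left(-151\right) \left(- \frac{1}{66}\right)}{2} = \left(- \frac{1}{2}\right) \frac{151}{66} = - \frac{151}{132} \approx -1.1439$)
$s{\left(2 \right)} \left(x + H{\left(L,9 \right)}\right) = 13 \left(- \frac{151}{132} + \left(-2 + 2 \cdot 9\right)\right) = 13 \left(- \frac{151}{132} + \left(-2 + 18\right)\right) = 13 \left(- \frac{151}{132} + 16\right) = 13 \cdot \frac{1961}{132} = \frac{25493}{132}$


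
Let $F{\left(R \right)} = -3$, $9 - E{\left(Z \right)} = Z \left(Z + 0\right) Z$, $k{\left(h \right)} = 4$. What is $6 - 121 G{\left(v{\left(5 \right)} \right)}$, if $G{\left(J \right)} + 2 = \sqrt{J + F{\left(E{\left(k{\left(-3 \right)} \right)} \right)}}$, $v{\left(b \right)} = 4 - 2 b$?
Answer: $248 - 363 i \approx 248.0 - 363.0 i$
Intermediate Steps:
$E{\left(Z \right)} = 9 - Z^{3}$ ($E{\left(Z \right)} = 9 - Z \left(Z + 0\right) Z = 9 - Z Z Z = 9 - Z^{2} Z = 9 - Z^{3}$)
$G{\left(J \right)} = -2 + \sqrt{-3 + J}$ ($G{\left(J \right)} = -2 + \sqrt{J - 3} = -2 + \sqrt{-3 + J}$)
$6 - 121 G{\left(v{\left(5 \right)} \right)} = 6 - 121 \left(-2 + \sqrt{-3 + \left(4 - 10\right)}\right) = 6 - 121 \left(-2 + \sqrt{-3 - 6}\right) = 6 - 121 \left(-2 + \sqrt{-9}\right) = 6 - 121 \left(-2 + 3 i\right) = 6 + \left(242 - 363 i\right) = 248 - 363 i$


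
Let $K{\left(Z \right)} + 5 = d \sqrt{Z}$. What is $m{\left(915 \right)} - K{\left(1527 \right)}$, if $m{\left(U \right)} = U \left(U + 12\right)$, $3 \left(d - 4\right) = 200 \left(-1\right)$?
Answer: $848210 + \frac{188 \sqrt{1527}}{3} \approx 8.5066 \cdot 10^{5}$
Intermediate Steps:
$d = - \frac{188}{3}$ ($d = 4 + \frac{200 \left(-1\right)}{3} = 4 + \frac{1}{3} \left(-200\right) = 4 - \frac{200}{3} = - \frac{188}{3} \approx -62.667$)
$m{\left(U \right)} = U \left(12 + U\right)$
$K{\left(Z \right)} = -5 - \frac{188 \sqrt{Z}}{3}$
$m{\left(915 \right)} - K{\left(1527 \right)} = 915 \left(12 + 915\right) - \left(-5 - \frac{188 \sqrt{1527}}{3}\right) = 915 \cdot 927 + \left(5 + \frac{188 \sqrt{1527}}{3}\right) = 848205 + \left(5 + \frac{188 \sqrt{1527}}{3}\right) = 848210 + \frac{188 \sqrt{1527}}{3}$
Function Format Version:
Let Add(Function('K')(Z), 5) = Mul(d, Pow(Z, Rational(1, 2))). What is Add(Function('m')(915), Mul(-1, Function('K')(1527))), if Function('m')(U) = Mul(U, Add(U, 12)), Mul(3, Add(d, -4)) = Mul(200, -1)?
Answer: Add(848210, Mul(Rational(188, 3), Pow(1527, Rational(1, 2)))) ≈ 8.5066e+5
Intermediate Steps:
d = Rational(-188, 3) (d = Add(4, Mul(Rational(1, 3), Mul(200, -1))) = Add(4, Mul(Rational(1, 3), -200)) = Add(4, Rational(-200, 3)) = Rational(-188, 3) ≈ -62.667)
Function('m')(U) = Mul(U, Add(12, U))
Function('K')(Z) = Add(-5, Mul(Rational(-188, 3), Pow(Z, Rational(1, 2))))
Add(Function('m')(915), Mul(-1, Function('K')(1527))) = Add(Mul(915, Add(12, 915)), Mul(-1, Add(-5, Mul(Rational(-188, 3), Pow(1527, Rational(1, 2)))))) = Add(Mul(915, 927), Add(5, Mul(Rational(188, 3), Pow(1527, Rational(1, 2))))) = Add(848205, Add(5, Mul(Rational(188, 3), Pow(1527, Rational(1, 2))))) = Add(848210, Mul(Rational(188, 3), Pow(1527, Rational(1, 2))))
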